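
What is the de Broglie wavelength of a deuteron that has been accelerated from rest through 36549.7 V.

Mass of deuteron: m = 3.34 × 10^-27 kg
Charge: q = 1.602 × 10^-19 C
1.06 × 10^-13 m

When a particle is accelerated through voltage V, it gains kinetic energy KE = qV.

The de Broglie wavelength is then λ = h/√(2mqV):

λ = h/√(2mqV)
λ = (6.626 × 10^-34 J·s) / √(2 × 3.34 × 10^-27 kg × 1.602 × 10^-19 C × 36549.7 V)
λ = 1.06 × 10^-13 m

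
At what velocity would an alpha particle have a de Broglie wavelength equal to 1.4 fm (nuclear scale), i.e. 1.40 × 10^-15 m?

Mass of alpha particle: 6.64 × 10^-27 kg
7.13 × 10^7 m/s

From λ = h/(mv), solve for v:

v = h/(mλ)
v = (6.626 × 10^-34 J·s) / (6.64 × 10^-27 kg × 1.40 × 10^-15 m)
v = 7.13 × 10^7 m/s

Note: This velocity is 23.8% of the speed of light, so relativistic corrections would be needed for a more accurate calculation.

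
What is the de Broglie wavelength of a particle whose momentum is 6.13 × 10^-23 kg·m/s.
1.08 × 10^-11 m

Using the de Broglie relation λ = h/p:

λ = h/p
λ = (6.626 × 10^-34 J·s) / (6.13 × 10^-23 kg·m/s)
λ = 1.08 × 10^-11 m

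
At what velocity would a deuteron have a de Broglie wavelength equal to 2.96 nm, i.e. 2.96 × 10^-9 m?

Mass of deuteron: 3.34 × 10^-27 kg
6.70 × 10^1 m/s

From λ = h/(mv), solve for v:

v = h/(mλ)
v = (6.626 × 10^-34 J·s) / (3.34 × 10^-27 kg × 2.96 × 10^-9 m)
v = 6.70 × 10^1 m/s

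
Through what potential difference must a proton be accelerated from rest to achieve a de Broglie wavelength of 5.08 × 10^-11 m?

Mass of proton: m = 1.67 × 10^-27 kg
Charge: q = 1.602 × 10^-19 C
3.18 × 10^-1 V

From λ = h/√(2mqV), we solve for V:

λ² = h²/(2mqV)
V = h²/(2mqλ²)
V = (6.626 × 10^-34 J·s)² / (2 × 1.67 × 10^-27 kg × 1.602 × 10^-19 C × (5.08 × 10^-11 m)²)
V = 3.18 × 10^-1 V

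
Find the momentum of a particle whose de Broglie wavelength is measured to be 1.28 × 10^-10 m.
5.18 × 10^-24 kg·m/s

From the de Broglie relation λ = h/p, we solve for p:

p = h/λ
p = (6.626 × 10^-34 J·s) / (1.28 × 10^-10 m)
p = 5.18 × 10^-24 kg·m/s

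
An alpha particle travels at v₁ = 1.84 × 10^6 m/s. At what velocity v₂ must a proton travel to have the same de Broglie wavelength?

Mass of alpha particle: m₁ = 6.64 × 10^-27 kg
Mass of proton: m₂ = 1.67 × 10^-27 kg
v₂ = 7.32 × 10^6 m/s

For equal de Broglie wavelengths: λ₁ = λ₂

h/(m₁v₁) = h/(m₂v₂)
m₁v₁ = m₂v₂
v₂ = v₁ · (m₁/m₂)

v₂ = 1.84 × 10^6 m/s × (6.64 × 10^-27 kg / 1.67 × 10^-27 kg)
v₂ = 7.32 × 10^6 m/s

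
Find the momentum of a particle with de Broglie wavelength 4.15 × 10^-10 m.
1.60 × 10^-24 kg·m/s

From the de Broglie relation λ = h/p, we solve for p:

p = h/λ
p = (6.626 × 10^-34 J·s) / (4.15 × 10^-10 m)
p = 1.60 × 10^-24 kg·m/s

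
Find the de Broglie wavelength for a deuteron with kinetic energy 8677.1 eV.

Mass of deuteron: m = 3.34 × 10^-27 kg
2.17 × 10^-13 m

Using λ = h/√(2mKE):

First convert KE to Joules: KE = 8677.1 eV = 1.390 × 10^-15 J

λ = h/√(2mKE)
λ = (6.626 × 10^-34 J·s) / √(2 × 3.34 × 10^-27 kg × 1.390 × 10^-15 J)
λ = 2.17 × 10^-13 m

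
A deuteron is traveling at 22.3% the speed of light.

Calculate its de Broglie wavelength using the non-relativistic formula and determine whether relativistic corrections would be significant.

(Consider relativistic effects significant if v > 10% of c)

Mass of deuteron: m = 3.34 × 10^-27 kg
Yes, relativistic corrections are needed.

Using the non-relativistic de Broglie formula λ = h/(mv):

v = 22.3% × c = 6.685 × 10^7 m/s

λ = h/(mv)
λ = (6.626 × 10^-34 J·s) / (3.34 × 10^-27 kg × 6.685 × 10^7 m/s)
λ = 2.97 × 10^-15 m

Since v = 22.3% of c > 10% of c, relativistic corrections ARE significant and the actual wavelength would differ from this non-relativistic estimate.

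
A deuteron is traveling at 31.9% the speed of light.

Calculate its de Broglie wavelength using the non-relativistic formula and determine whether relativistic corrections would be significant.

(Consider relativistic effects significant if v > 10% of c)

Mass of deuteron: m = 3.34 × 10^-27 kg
Yes, relativistic corrections are needed.

Using the non-relativistic de Broglie formula λ = h/(mv):

v = 31.9% × c = 9.563 × 10^7 m/s

λ = h/(mv)
λ = (6.626 × 10^-34 J·s) / (3.34 × 10^-27 kg × 9.563 × 10^7 m/s)
λ = 2.07 × 10^-15 m

Since v = 31.9% of c > 10% of c, relativistic corrections ARE significant and the actual wavelength would differ from this non-relativistic estimate.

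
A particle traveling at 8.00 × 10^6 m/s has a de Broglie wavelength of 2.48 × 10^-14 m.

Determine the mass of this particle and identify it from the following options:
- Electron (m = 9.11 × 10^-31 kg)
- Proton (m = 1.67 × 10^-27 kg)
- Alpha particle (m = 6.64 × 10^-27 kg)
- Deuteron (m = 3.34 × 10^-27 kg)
The particle is a deuteron.

From λ = h/(mv), solve for mass:

m = h/(λv)
m = (6.626 × 10^-34 J·s) / (2.48 × 10^-14 m × 8.00 × 10^6 m/s)
m = 3.34 × 10^-27 kg

Comparing with the listed masses, this is closest to a deuteron.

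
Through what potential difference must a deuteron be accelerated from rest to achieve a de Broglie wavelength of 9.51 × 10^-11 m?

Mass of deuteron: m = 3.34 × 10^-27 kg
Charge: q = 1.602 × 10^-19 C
4.54 × 10^-2 V

From λ = h/√(2mqV), we solve for V:

λ² = h²/(2mqV)
V = h²/(2mqλ²)
V = (6.626 × 10^-34 J·s)² / (2 × 3.34 × 10^-27 kg × 1.602 × 10^-19 C × (9.51 × 10^-11 m)²)
V = 4.54 × 10^-2 V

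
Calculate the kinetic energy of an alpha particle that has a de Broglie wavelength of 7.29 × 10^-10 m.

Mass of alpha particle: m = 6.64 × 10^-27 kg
6.22 × 10^-23 J (or 3.88 × 10^-4 eV)

From λ = h/√(2mKE), we solve for KE:

λ² = h²/(2mKE)
KE = h²/(2mλ²)
KE = (6.626 × 10^-34 J·s)² / (2 × 6.64 × 10^-27 kg × (7.29 × 10^-10 m)²)
KE = 6.22 × 10^-23 J
KE = 3.88 × 10^-4 eV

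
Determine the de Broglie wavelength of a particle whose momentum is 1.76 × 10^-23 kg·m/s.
3.76 × 10^-11 m

Using the de Broglie relation λ = h/p:

λ = h/p
λ = (6.626 × 10^-34 J·s) / (1.76 × 10^-23 kg·m/s)
λ = 3.76 × 10^-11 m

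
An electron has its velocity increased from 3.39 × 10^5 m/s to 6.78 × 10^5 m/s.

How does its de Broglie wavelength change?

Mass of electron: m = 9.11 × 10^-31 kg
The wavelength decreases by a factor of 2.

Using λ = h/(mv):

Initial wavelength: λ₁ = h/(mv₁) = 2.15 × 10^-9 m
Final wavelength: λ₂ = h/(mv₂) = 1.07 × 10^-9 m

Since λ ∝ 1/v, when velocity increases by a factor of 2, the wavelength decreases by a factor of 2.

λ₂/λ₁ = v₁/v₂ = 1/2

The wavelength decreases by a factor of 2.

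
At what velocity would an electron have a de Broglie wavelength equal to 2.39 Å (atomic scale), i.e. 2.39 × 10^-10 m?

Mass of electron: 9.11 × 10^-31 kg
3.04 × 10^6 m/s

From λ = h/(mv), solve for v:

v = h/(mλ)
v = (6.626 × 10^-34 J·s) / (9.11 × 10^-31 kg × 2.39 × 10^-10 m)
v = 3.04 × 10^6 m/s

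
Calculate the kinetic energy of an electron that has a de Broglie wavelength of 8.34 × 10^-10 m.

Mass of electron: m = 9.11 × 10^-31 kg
3.46 × 10^-19 J (or 2.16 eV)

From λ = h/√(2mKE), we solve for KE:

λ² = h²/(2mKE)
KE = h²/(2mλ²)
KE = (6.626 × 10^-34 J·s)² / (2 × 9.11 × 10^-31 kg × (8.34 × 10^-10 m)²)
KE = 3.46 × 10^-19 J
KE = 2.16 eV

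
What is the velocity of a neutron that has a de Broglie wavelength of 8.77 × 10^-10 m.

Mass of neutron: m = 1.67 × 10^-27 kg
4.52 × 10^2 m/s

From the de Broglie relation λ = h/(mv), we solve for v:

v = h/(mλ)
v = (6.626 × 10^-34 J·s) / (1.67 × 10^-27 kg × 8.77 × 10^-10 m)
v = 4.52 × 10^2 m/s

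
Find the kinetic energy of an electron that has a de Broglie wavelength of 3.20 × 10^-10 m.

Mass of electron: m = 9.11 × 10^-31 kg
2.35 × 10^-18 J (or 14.7 eV)

From λ = h/√(2mKE), we solve for KE:

λ² = h²/(2mKE)
KE = h²/(2mλ²)
KE = (6.626 × 10^-34 J·s)² / (2 × 9.11 × 10^-31 kg × (3.20 × 10^-10 m)²)
KE = 2.35 × 10^-18 J
KE = 14.7 eV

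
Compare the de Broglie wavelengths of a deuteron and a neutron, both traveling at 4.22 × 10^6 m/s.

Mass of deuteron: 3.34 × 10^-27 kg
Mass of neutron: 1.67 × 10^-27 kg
The neutron has the longer wavelength.

Using λ = h/(mv), since both particles have the same velocity, the wavelength depends only on mass.

For deuteron: λ₁ = h/(m₁v) = 4.70 × 10^-14 m
For neutron: λ₂ = h/(m₂v) = 9.40 × 10^-14 m

Since λ ∝ 1/m at constant velocity, the lighter particle has the longer wavelength.

The neutron has the longer de Broglie wavelength.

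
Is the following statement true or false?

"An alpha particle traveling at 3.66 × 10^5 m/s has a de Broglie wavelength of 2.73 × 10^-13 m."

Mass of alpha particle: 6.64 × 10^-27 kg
True

The claim is correct.

Using λ = h/(mv):
λ = (6.626 × 10^-34 J·s) / (6.64 × 10^-27 kg × 3.66 × 10^5 m/s)
λ = 2.73 × 10^-13 m

This matches the claimed value.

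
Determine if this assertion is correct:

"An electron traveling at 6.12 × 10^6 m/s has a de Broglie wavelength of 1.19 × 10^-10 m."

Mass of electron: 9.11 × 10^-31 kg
True

The claim is correct.

Using λ = h/(mv):
λ = (6.626 × 10^-34 J·s) / (9.11 × 10^-31 kg × 6.12 × 10^6 m/s)
λ = 1.19 × 10^-10 m

This matches the claimed value.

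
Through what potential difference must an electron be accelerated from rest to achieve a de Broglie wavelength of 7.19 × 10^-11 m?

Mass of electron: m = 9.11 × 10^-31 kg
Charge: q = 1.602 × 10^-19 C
291 V

From λ = h/√(2mqV), we solve for V:

λ² = h²/(2mqV)
V = h²/(2mqλ²)
V = (6.626 × 10^-34 J·s)² / (2 × 9.11 × 10^-31 kg × 1.602 × 10^-19 C × (7.19 × 10^-11 m)²)
V = 291 V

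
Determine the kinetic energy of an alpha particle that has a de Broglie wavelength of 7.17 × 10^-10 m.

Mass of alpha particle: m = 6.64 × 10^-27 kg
6.43 × 10^-23 J (or 4.01 × 10^-4 eV)

From λ = h/√(2mKE), we solve for KE:

λ² = h²/(2mKE)
KE = h²/(2mλ²)
KE = (6.626 × 10^-34 J·s)² / (2 × 6.64 × 10^-27 kg × (7.17 × 10^-10 m)²)
KE = 6.43 × 10^-23 J
KE = 4.01 × 10^-4 eV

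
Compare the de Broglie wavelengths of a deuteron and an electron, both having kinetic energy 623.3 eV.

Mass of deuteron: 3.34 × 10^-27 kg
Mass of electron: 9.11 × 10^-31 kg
The electron has the longer wavelength.

Using λ = h/√(2mKE):

For deuteron: λ₁ = h/√(2m₁KE) = 8.11 × 10^-13 m
For electron: λ₂ = h/√(2m₂KE) = 4.91 × 10^-11 m

Since λ ∝ 1/√m at constant kinetic energy, the lighter particle has the longer wavelength.

The electron has the longer de Broglie wavelength.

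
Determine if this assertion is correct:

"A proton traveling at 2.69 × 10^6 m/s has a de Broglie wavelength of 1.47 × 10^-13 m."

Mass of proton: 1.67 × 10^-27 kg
True

The claim is correct.

Using λ = h/(mv):
λ = (6.626 × 10^-34 J·s) / (1.67 × 10^-27 kg × 2.69 × 10^6 m/s)
λ = 1.47 × 10^-13 m

This matches the claimed value.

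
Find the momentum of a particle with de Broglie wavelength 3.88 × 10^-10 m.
1.71 × 10^-24 kg·m/s

From the de Broglie relation λ = h/p, we solve for p:

p = h/λ
p = (6.626 × 10^-34 J·s) / (3.88 × 10^-10 m)
p = 1.71 × 10^-24 kg·m/s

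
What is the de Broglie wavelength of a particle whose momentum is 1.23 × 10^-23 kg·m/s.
5.39 × 10^-11 m

Using the de Broglie relation λ = h/p:

λ = h/p
λ = (6.626 × 10^-34 J·s) / (1.23 × 10^-23 kg·m/s)
λ = 5.39 × 10^-11 m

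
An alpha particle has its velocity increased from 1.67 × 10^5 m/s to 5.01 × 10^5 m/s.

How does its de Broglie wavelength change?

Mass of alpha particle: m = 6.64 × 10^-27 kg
The wavelength decreases by a factor of 3.

Using λ = h/(mv):

Initial wavelength: λ₁ = h/(mv₁) = 5.98 × 10^-13 m
Final wavelength: λ₂ = h/(mv₂) = 1.99 × 10^-13 m

Since λ ∝ 1/v, when velocity increases by a factor of 3, the wavelength decreases by a factor of 3.

λ₂/λ₁ = v₁/v₂ = 1/3

The wavelength decreases by a factor of 3.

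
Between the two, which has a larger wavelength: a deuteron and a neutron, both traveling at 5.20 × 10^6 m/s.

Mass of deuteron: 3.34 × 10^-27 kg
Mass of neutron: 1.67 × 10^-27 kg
The neutron has the longer wavelength.

Using λ = h/(mv), since both particles have the same velocity, the wavelength depends only on mass.

For deuteron: λ₁ = h/(m₁v) = 3.82 × 10^-14 m
For neutron: λ₂ = h/(m₂v) = 7.63 × 10^-14 m

Since λ ∝ 1/m at constant velocity, the lighter particle has the longer wavelength.

The neutron has the longer de Broglie wavelength.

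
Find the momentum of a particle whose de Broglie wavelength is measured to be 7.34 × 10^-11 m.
9.03 × 10^-24 kg·m/s

From the de Broglie relation λ = h/p, we solve for p:

p = h/λ
p = (6.626 × 10^-34 J·s) / (7.34 × 10^-11 m)
p = 9.03 × 10^-24 kg·m/s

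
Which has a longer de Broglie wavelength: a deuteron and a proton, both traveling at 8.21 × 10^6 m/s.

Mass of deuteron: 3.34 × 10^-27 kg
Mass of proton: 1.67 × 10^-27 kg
The proton has the longer wavelength.

Using λ = h/(mv), since both particles have the same velocity, the wavelength depends only on mass.

For deuteron: λ₁ = h/(m₁v) = 2.42 × 10^-14 m
For proton: λ₂ = h/(m₂v) = 4.83 × 10^-14 m

Since λ ∝ 1/m at constant velocity, the lighter particle has the longer wavelength.

The proton has the longer de Broglie wavelength.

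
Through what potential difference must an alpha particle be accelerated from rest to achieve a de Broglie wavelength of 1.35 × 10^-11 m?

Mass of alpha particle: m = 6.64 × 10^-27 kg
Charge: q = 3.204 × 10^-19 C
5.66 × 10^-1 V

From λ = h/√(2mqV), we solve for V:

λ² = h²/(2mqV)
V = h²/(2mqλ²)
V = (6.626 × 10^-34 J·s)² / (2 × 6.64 × 10^-27 kg × 3.204 × 10^-19 C × (1.35 × 10^-11 m)²)
V = 5.66 × 10^-1 V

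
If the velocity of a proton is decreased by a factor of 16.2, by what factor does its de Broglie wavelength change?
The wavelength increases by a factor of 16.2.

From λ = h/(mv), the wavelength is inversely proportional to velocity:

λ ∝ 1/v

If v → v/16.2, then λ → 16.2λ

When velocity is decreased by a factor of 16.2, the wavelength increases by a factor of 16.2.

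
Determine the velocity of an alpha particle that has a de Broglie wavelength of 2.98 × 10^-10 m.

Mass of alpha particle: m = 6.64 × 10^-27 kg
3.35 × 10^2 m/s

From the de Broglie relation λ = h/(mv), we solve for v:

v = h/(mλ)
v = (6.626 × 10^-34 J·s) / (6.64 × 10^-27 kg × 2.98 × 10^-10 m)
v = 3.35 × 10^2 m/s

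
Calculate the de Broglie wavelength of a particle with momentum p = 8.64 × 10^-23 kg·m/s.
7.67 × 10^-12 m

Using the de Broglie relation λ = h/p:

λ = h/p
λ = (6.626 × 10^-34 J·s) / (8.64 × 10^-23 kg·m/s)
λ = 7.67 × 10^-12 m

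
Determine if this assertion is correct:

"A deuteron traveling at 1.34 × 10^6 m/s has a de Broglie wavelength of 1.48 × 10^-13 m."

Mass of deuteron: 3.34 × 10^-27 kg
True

The claim is correct.

Using λ = h/(mv):
λ = (6.626 × 10^-34 J·s) / (3.34 × 10^-27 kg × 1.34 × 10^6 m/s)
λ = 1.48 × 10^-13 m

This matches the claimed value.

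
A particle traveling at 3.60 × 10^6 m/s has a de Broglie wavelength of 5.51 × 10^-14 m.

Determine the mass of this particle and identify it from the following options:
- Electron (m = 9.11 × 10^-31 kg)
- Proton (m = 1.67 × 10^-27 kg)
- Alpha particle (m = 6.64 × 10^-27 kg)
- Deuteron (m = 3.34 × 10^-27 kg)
The particle is a deuteron.

From λ = h/(mv), solve for mass:

m = h/(λv)
m = (6.626 × 10^-34 J·s) / (5.51 × 10^-14 m × 3.60 × 10^6 m/s)
m = 3.34 × 10^-27 kg

Comparing with the listed masses, this is closest to a deuteron.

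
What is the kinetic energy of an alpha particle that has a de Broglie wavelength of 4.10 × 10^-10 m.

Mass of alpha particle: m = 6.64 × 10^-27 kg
1.97 × 10^-22 J (or 1.23 × 10^-3 eV)

From λ = h/√(2mKE), we solve for KE:

λ² = h²/(2mKE)
KE = h²/(2mλ²)
KE = (6.626 × 10^-34 J·s)² / (2 × 6.64 × 10^-27 kg × (4.10 × 10^-10 m)²)
KE = 1.97 × 10^-22 J
KE = 1.23 × 10^-3 eV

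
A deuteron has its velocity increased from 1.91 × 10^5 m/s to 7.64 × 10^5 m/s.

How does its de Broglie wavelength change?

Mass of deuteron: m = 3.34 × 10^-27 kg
The wavelength decreases by a factor of 4.

Using λ = h/(mv):

Initial wavelength: λ₁ = h/(mv₁) = 1.04 × 10^-12 m
Final wavelength: λ₂ = h/(mv₂) = 2.60 × 10^-13 m

Since λ ∝ 1/v, when velocity increases by a factor of 4, the wavelength decreases by a factor of 4.

λ₂/λ₁ = v₁/v₂ = 1/4

The wavelength decreases by a factor of 4.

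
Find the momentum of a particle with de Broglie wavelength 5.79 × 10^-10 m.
1.14 × 10^-24 kg·m/s

From the de Broglie relation λ = h/p, we solve for p:

p = h/λ
p = (6.626 × 10^-34 J·s) / (5.79 × 10^-10 m)
p = 1.14 × 10^-24 kg·m/s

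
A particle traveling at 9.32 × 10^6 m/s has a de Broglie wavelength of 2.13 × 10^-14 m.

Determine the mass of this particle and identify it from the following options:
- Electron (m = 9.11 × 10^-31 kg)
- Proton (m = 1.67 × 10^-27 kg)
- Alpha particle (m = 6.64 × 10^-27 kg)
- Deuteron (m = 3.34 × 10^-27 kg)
The particle is a deuteron.

From λ = h/(mv), solve for mass:

m = h/(λv)
m = (6.626 × 10^-34 J·s) / (2.13 × 10^-14 m × 9.32 × 10^6 m/s)
m = 3.34 × 10^-27 kg

Comparing with the listed masses, this is closest to a deuteron.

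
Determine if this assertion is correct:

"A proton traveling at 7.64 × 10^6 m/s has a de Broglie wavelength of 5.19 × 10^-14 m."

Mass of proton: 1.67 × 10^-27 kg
True

The claim is correct.

Using λ = h/(mv):
λ = (6.626 × 10^-34 J·s) / (1.67 × 10^-27 kg × 7.64 × 10^6 m/s)
λ = 5.19 × 10^-14 m

This matches the claimed value.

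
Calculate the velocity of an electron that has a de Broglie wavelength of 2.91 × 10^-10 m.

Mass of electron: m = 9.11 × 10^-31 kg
2.50 × 10^6 m/s

From the de Broglie relation λ = h/(mv), we solve for v:

v = h/(mλ)
v = (6.626 × 10^-34 J·s) / (9.11 × 10^-31 kg × 2.91 × 10^-10 m)
v = 2.50 × 10^6 m/s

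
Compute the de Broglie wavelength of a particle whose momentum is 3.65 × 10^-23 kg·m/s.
1.82 × 10^-11 m

Using the de Broglie relation λ = h/p:

λ = h/p
λ = (6.626 × 10^-34 J·s) / (3.65 × 10^-23 kg·m/s)
λ = 1.82 × 10^-11 m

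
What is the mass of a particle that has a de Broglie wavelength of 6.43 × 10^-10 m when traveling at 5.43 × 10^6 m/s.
1.90 × 10^-31 kg

From the de Broglie relation λ = h/(mv), we solve for m:

m = h/(λv)
m = (6.626 × 10^-34 J·s) / (6.43 × 10^-10 m × 5.43 × 10^6 m/s)
m = 1.90 × 10^-31 kg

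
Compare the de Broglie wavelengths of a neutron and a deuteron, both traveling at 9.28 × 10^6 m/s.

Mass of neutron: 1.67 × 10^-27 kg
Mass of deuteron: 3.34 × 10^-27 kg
The neutron has the longer wavelength.

Using λ = h/(mv), since both particles have the same velocity, the wavelength depends only on mass.

For neutron: λ₁ = h/(m₁v) = 4.28 × 10^-14 m
For deuteron: λ₂ = h/(m₂v) = 2.14 × 10^-14 m

Since λ ∝ 1/m at constant velocity, the lighter particle has the longer wavelength.

The neutron has the longer de Broglie wavelength.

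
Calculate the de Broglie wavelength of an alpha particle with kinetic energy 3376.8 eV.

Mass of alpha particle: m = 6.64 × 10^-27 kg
2.47 × 10^-13 m

Using λ = h/√(2mKE):

First convert KE to Joules: KE = 3376.8 eV = 5.410 × 10^-16 J

λ = h/√(2mKE)
λ = (6.626 × 10^-34 J·s) / √(2 × 6.64 × 10^-27 kg × 5.410 × 10^-16 J)
λ = 2.47 × 10^-13 m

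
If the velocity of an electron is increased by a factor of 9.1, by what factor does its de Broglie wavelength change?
The wavelength decreases by a factor of 9.1.

From λ = h/(mv), the wavelength is inversely proportional to velocity:

λ ∝ 1/v

If v → 9.1v, then λ → λ/9.1

When velocity is increased by a factor of 9.1, the wavelength decreases by a factor of 9.1.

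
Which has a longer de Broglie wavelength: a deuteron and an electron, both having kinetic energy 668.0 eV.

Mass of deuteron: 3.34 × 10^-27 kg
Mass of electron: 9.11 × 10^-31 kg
The electron has the longer wavelength.

Using λ = h/√(2mKE):

For deuteron: λ₁ = h/√(2m₁KE) = 7.84 × 10^-13 m
For electron: λ₂ = h/√(2m₂KE) = 4.74 × 10^-11 m

Since λ ∝ 1/√m at constant kinetic energy, the lighter particle has the longer wavelength.

The electron has the longer de Broglie wavelength.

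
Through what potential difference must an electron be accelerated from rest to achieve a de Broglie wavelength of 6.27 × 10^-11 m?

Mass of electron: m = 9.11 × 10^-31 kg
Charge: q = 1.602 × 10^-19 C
383 V

From λ = h/√(2mqV), we solve for V:

λ² = h²/(2mqV)
V = h²/(2mqλ²)
V = (6.626 × 10^-34 J·s)² / (2 × 9.11 × 10^-31 kg × 1.602 × 10^-19 C × (6.27 × 10^-11 m)²)
V = 383 V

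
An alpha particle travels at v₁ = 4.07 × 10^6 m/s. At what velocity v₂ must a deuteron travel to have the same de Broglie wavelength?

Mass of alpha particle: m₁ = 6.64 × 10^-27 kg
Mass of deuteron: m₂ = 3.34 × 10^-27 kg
v₂ = 8.09 × 10^6 m/s

For equal de Broglie wavelengths: λ₁ = λ₂

h/(m₁v₁) = h/(m₂v₂)
m₁v₁ = m₂v₂
v₂ = v₁ · (m₁/m₂)

v₂ = 4.07 × 10^6 m/s × (6.64 × 10^-27 kg / 3.34 × 10^-27 kg)
v₂ = 8.09 × 10^6 m/s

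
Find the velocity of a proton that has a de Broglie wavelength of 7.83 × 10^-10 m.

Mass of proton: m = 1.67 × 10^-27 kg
5.07 × 10^2 m/s

From the de Broglie relation λ = h/(mv), we solve for v:

v = h/(mλ)
v = (6.626 × 10^-34 J·s) / (1.67 × 10^-27 kg × 7.83 × 10^-10 m)
v = 5.07 × 10^2 m/s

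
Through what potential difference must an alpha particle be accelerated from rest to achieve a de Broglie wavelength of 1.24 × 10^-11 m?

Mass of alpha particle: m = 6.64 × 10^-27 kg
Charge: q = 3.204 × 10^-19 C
6.71 × 10^-1 V

From λ = h/√(2mqV), we solve for V:

λ² = h²/(2mqV)
V = h²/(2mqλ²)
V = (6.626 × 10^-34 J·s)² / (2 × 6.64 × 10^-27 kg × 3.204 × 10^-19 C × (1.24 × 10^-11 m)²)
V = 6.71 × 10^-1 V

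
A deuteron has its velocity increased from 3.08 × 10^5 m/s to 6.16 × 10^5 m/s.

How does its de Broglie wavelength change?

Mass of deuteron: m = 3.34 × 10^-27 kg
The wavelength decreases by a factor of 2.

Using λ = h/(mv):

Initial wavelength: λ₁ = h/(mv₁) = 6.44 × 10^-13 m
Final wavelength: λ₂ = h/(mv₂) = 3.22 × 10^-13 m

Since λ ∝ 1/v, when velocity increases by a factor of 2, the wavelength decreases by a factor of 2.

λ₂/λ₁ = v₁/v₂ = 1/2

The wavelength decreases by a factor of 2.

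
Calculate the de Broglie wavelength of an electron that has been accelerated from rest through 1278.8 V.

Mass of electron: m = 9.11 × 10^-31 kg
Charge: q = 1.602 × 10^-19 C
3.43 × 10^-11 m

When a particle is accelerated through voltage V, it gains kinetic energy KE = qV.

The de Broglie wavelength is then λ = h/√(2mqV):

λ = h/√(2mqV)
λ = (6.626 × 10^-34 J·s) / √(2 × 9.11 × 10^-31 kg × 1.602 × 10^-19 C × 1278.8 V)
λ = 3.43 × 10^-11 m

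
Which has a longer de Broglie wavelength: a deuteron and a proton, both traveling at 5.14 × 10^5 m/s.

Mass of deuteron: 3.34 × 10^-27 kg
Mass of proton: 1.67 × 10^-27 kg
The proton has the longer wavelength.

Using λ = h/(mv), since both particles have the same velocity, the wavelength depends only on mass.

For deuteron: λ₁ = h/(m₁v) = 3.86 × 10^-13 m
For proton: λ₂ = h/(m₂v) = 7.72 × 10^-13 m

Since λ ∝ 1/m at constant velocity, the lighter particle has the longer wavelength.

The proton has the longer de Broglie wavelength.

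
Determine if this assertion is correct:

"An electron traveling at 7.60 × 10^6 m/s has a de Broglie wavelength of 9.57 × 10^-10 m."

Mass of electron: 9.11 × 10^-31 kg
False

The claim is incorrect.

Using λ = h/(mv):
λ = (6.626 × 10^-34 J·s) / (9.11 × 10^-31 kg × 7.60 × 10^6 m/s)
λ = 9.57 × 10^-11 m

The actual wavelength differs from the claimed 9.57 × 10^-10 m.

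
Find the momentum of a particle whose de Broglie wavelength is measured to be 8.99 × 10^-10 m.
7.37 × 10^-25 kg·m/s

From the de Broglie relation λ = h/p, we solve for p:

p = h/λ
p = (6.626 × 10^-34 J·s) / (8.99 × 10^-10 m)
p = 7.37 × 10^-25 kg·m/s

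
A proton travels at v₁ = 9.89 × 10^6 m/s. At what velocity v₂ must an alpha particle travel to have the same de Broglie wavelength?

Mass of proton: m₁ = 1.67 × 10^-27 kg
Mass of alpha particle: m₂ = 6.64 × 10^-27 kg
v₂ = 2.49 × 10^6 m/s

For equal de Broglie wavelengths: λ₁ = λ₂

h/(m₁v₁) = h/(m₂v₂)
m₁v₁ = m₂v₂
v₂ = v₁ · (m₁/m₂)

v₂ = 9.89 × 10^6 m/s × (1.67 × 10^-27 kg / 6.64 × 10^-27 kg)
v₂ = 2.49 × 10^6 m/s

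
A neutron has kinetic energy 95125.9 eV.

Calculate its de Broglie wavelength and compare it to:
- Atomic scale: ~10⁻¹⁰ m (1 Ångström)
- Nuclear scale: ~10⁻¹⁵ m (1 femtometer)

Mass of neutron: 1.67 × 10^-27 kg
λ = 9.29 × 10^-14 m, which is between nuclear and atomic scales.

Using λ = h/√(2mKE):

KE = 95125.9 eV = 1.524 × 10^-14 J

λ = h/√(2mKE)
λ = (6.626 × 10^-34 J·s) / √(2 × 1.67 × 10^-27 kg × 1.524 × 10^-14 J)
λ = 9.29 × 10^-14 m

Comparison:
- Atomic scale (10⁻¹⁰ m): λ is 0.00093× this size
- Nuclear scale (10⁻¹⁵ m): λ is 93× this size

The wavelength is between nuclear and atomic scales.

This wavelength is appropriate for probing atomic structure but too large for nuclear physics experiments.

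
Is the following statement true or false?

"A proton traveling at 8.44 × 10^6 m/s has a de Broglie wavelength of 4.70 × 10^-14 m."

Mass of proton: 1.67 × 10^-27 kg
True

The claim is correct.

Using λ = h/(mv):
λ = (6.626 × 10^-34 J·s) / (1.67 × 10^-27 kg × 8.44 × 10^6 m/s)
λ = 4.70 × 10^-14 m

This matches the claimed value.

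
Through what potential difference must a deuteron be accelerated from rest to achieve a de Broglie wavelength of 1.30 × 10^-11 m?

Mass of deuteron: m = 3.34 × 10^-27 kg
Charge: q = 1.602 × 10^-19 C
2.43 V

From λ = h/√(2mqV), we solve for V:

λ² = h²/(2mqV)
V = h²/(2mqλ²)
V = (6.626 × 10^-34 J·s)² / (2 × 3.34 × 10^-27 kg × 1.602 × 10^-19 C × (1.30 × 10^-11 m)²)
V = 2.43 V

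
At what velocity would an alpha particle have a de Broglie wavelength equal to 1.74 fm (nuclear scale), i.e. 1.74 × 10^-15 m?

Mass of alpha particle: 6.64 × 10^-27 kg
5.74 × 10^7 m/s

From λ = h/(mv), solve for v:

v = h/(mλ)
v = (6.626 × 10^-34 J·s) / (6.64 × 10^-27 kg × 1.74 × 10^-15 m)
v = 5.74 × 10^7 m/s

Note: This velocity is 19.1% of the speed of light, so relativistic corrections would be needed for a more accurate calculation.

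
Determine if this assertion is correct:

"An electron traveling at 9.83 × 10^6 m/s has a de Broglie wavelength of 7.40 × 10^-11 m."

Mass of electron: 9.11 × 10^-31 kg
True

The claim is correct.

Using λ = h/(mv):
λ = (6.626 × 10^-34 J·s) / (9.11 × 10^-31 kg × 9.83 × 10^6 m/s)
λ = 7.40 × 10^-11 m

This matches the claimed value.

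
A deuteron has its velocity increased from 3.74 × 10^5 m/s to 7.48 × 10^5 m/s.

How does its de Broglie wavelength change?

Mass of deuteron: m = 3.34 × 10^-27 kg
The wavelength decreases by a factor of 2.

Using λ = h/(mv):

Initial wavelength: λ₁ = h/(mv₁) = 5.30 × 10^-13 m
Final wavelength: λ₂ = h/(mv₂) = 2.65 × 10^-13 m

Since λ ∝ 1/v, when velocity increases by a factor of 2, the wavelength decreases by a factor of 2.

λ₂/λ₁ = v₁/v₂ = 1/2

The wavelength decreases by a factor of 2.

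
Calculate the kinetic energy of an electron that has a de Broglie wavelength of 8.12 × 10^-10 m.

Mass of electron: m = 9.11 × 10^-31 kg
3.65 × 10^-19 J (or 2.28 eV)

From λ = h/√(2mKE), we solve for KE:

λ² = h²/(2mKE)
KE = h²/(2mλ²)
KE = (6.626 × 10^-34 J·s)² / (2 × 9.11 × 10^-31 kg × (8.12 × 10^-10 m)²)
KE = 3.65 × 10^-19 J
KE = 2.28 eV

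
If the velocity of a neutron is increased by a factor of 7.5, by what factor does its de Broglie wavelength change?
The wavelength decreases by a factor of 7.5.

From λ = h/(mv), the wavelength is inversely proportional to velocity:

λ ∝ 1/v

If v → 7.5v, then λ → λ/7.5

When velocity is increased by a factor of 7.5, the wavelength decreases by a factor of 7.5.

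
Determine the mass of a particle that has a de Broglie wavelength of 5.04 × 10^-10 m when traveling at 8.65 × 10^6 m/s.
1.52 × 10^-31 kg

From the de Broglie relation λ = h/(mv), we solve for m:

m = h/(λv)
m = (6.626 × 10^-34 J·s) / (5.04 × 10^-10 m × 8.65 × 10^6 m/s)
m = 1.52 × 10^-31 kg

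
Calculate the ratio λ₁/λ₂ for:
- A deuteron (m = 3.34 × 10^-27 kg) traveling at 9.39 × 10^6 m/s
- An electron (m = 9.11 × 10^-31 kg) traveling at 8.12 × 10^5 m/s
λ₁/λ₂ = 2.36 × 10^-5

Using λ = h/(mv):

λ₁ = h/(m₁v₁) = 2.11 × 10^-14 m
λ₂ = h/(m₂v₂) = 8.96 × 10^-10 m

Ratio λ₁/λ₂ = (m₂v₂)/(m₁v₁)
         = (9.11 × 10^-31 kg × 8.12 × 10^5 m/s) / (3.34 × 10^-27 kg × 9.39 × 10^6 m/s)
         = 2.36 × 10^-5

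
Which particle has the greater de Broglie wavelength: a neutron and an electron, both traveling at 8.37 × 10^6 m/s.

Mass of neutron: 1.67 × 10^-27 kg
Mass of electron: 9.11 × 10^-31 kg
The electron has the longer wavelength.

Using λ = h/(mv), since both particles have the same velocity, the wavelength depends only on mass.

For neutron: λ₁ = h/(m₁v) = 4.74 × 10^-14 m
For electron: λ₂ = h/(m₂v) = 8.69 × 10^-11 m

Since λ ∝ 1/m at constant velocity, the lighter particle has the longer wavelength.

The electron has the longer de Broglie wavelength.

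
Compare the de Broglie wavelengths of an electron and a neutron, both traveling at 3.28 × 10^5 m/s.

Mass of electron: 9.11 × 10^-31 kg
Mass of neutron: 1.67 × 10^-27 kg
The electron has the longer wavelength.

Using λ = h/(mv), since both particles have the same velocity, the wavelength depends only on mass.

For electron: λ₁ = h/(m₁v) = 2.22 × 10^-9 m
For neutron: λ₂ = h/(m₂v) = 1.21 × 10^-12 m

Since λ ∝ 1/m at constant velocity, the lighter particle has the longer wavelength.

The electron has the longer de Broglie wavelength.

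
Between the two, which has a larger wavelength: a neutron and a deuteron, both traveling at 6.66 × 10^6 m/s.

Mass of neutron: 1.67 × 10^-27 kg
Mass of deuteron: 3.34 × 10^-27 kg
The neutron has the longer wavelength.

Using λ = h/(mv), since both particles have the same velocity, the wavelength depends only on mass.

For neutron: λ₁ = h/(m₁v) = 5.96 × 10^-14 m
For deuteron: λ₂ = h/(m₂v) = 2.98 × 10^-14 m

Since λ ∝ 1/m at constant velocity, the lighter particle has the longer wavelength.

The neutron has the longer de Broglie wavelength.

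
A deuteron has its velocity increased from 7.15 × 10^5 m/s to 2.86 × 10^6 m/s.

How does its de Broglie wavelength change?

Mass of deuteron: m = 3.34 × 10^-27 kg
The wavelength decreases by a factor of 4.

Using λ = h/(mv):

Initial wavelength: λ₁ = h/(mv₁) = 2.77 × 10^-13 m
Final wavelength: λ₂ = h/(mv₂) = 6.94 × 10^-14 m

Since λ ∝ 1/v, when velocity increases by a factor of 4, the wavelength decreases by a factor of 4.

λ₂/λ₁ = v₁/v₂ = 1/4

The wavelength decreases by a factor of 4.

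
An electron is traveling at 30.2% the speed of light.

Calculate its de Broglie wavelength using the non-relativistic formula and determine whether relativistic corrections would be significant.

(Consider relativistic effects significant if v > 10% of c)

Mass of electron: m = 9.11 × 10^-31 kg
Yes, relativistic corrections are needed.

Using the non-relativistic de Broglie formula λ = h/(mv):

v = 30.2% × c = 9.054 × 10^7 m/s

λ = h/(mv)
λ = (6.626 × 10^-34 J·s) / (9.11 × 10^-31 kg × 9.054 × 10^7 m/s)
λ = 8.03 × 10^-12 m

Since v = 30.2% of c > 10% of c, relativistic corrections ARE significant and the actual wavelength would differ from this non-relativistic estimate.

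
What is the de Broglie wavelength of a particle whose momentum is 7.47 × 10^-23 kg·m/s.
8.87 × 10^-12 m

Using the de Broglie relation λ = h/p:

λ = h/p
λ = (6.626 × 10^-34 J·s) / (7.47 × 10^-23 kg·m/s)
λ = 8.87 × 10^-12 m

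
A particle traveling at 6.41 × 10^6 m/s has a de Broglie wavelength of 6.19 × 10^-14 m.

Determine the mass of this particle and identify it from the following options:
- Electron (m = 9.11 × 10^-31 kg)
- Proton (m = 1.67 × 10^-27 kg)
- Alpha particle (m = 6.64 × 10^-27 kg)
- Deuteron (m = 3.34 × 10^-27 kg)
The particle is a proton.

From λ = h/(mv), solve for mass:

m = h/(λv)
m = (6.626 × 10^-34 J·s) / (6.19 × 10^-14 m × 6.41 × 10^6 m/s)
m = 1.67 × 10^-27 kg

Comparing with the listed masses, this is closest to a proton.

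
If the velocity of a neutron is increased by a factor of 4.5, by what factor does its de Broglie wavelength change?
The wavelength decreases by a factor of 4.5.

From λ = h/(mv), the wavelength is inversely proportional to velocity:

λ ∝ 1/v

If v → 4.5v, then λ → λ/4.5

When velocity is increased by a factor of 4.5, the wavelength decreases by a factor of 4.5.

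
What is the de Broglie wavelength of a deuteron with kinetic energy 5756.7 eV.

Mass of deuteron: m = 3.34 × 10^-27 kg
2.67 × 10^-13 m

Using λ = h/√(2mKE):

First convert KE to Joules: KE = 5756.7 eV = 9.223 × 10^-16 J

λ = h/√(2mKE)
λ = (6.626 × 10^-34 J·s) / √(2 × 3.34 × 10^-27 kg × 9.223 × 10^-16 J)
λ = 2.67 × 10^-13 m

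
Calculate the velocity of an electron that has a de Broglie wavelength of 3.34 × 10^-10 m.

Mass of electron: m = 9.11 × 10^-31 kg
2.18 × 10^6 m/s

From the de Broglie relation λ = h/(mv), we solve for v:

v = h/(mλ)
v = (6.626 × 10^-34 J·s) / (9.11 × 10^-31 kg × 3.34 × 10^-10 m)
v = 2.18 × 10^6 m/s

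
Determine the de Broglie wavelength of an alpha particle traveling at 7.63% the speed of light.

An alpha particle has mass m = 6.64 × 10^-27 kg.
4.36 × 10^-15 m

Using the de Broglie relation λ = h/(mv):

v = 7.63% × c = 2.287 × 10^7 m/s

λ = h/(mv)
λ = (6.626 × 10^-34 J·s) / (6.64 × 10^-27 kg × 2.287 × 10^7 m/s)
λ = 4.36 × 10^-15 m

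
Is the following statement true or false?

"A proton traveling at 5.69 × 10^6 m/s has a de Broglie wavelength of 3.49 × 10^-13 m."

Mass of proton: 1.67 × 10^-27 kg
False

The claim is incorrect.

Using λ = h/(mv):
λ = (6.626 × 10^-34 J·s) / (1.67 × 10^-27 kg × 5.69 × 10^6 m/s)
λ = 6.97 × 10^-14 m

The actual wavelength differs from the claimed 3.49 × 10^-13 m.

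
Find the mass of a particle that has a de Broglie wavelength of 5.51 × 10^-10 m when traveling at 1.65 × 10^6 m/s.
7.29 × 10^-31 kg

From the de Broglie relation λ = h/(mv), we solve for m:

m = h/(λv)
m = (6.626 × 10^-34 J·s) / (5.51 × 10^-10 m × 1.65 × 10^6 m/s)
m = 7.29 × 10^-31 kg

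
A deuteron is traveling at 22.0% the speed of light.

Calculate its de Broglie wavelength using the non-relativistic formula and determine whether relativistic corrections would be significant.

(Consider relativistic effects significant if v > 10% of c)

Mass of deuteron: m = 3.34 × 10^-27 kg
Yes, relativistic corrections are needed.

Using the non-relativistic de Broglie formula λ = h/(mv):

v = 22.0% × c = 6.595 × 10^7 m/s

λ = h/(mv)
λ = (6.626 × 10^-34 J·s) / (3.34 × 10^-27 kg × 6.595 × 10^7 m/s)
λ = 3.01 × 10^-15 m

Since v = 22.0% of c > 10% of c, relativistic corrections ARE significant and the actual wavelength would differ from this non-relativistic estimate.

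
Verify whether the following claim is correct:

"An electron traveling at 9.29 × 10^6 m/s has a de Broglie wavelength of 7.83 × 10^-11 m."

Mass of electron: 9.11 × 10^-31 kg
True

The claim is correct.

Using λ = h/(mv):
λ = (6.626 × 10^-34 J·s) / (9.11 × 10^-31 kg × 9.29 × 10^6 m/s)
λ = 7.83 × 10^-11 m

This matches the claimed value.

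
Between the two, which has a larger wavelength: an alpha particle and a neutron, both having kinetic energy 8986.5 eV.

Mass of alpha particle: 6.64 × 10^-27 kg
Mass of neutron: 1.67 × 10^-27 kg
The neutron has the longer wavelength.

Using λ = h/√(2mKE):

For alpha particle: λ₁ = h/√(2m₁KE) = 1.52 × 10^-13 m
For neutron: λ₂ = h/√(2m₂KE) = 3.02 × 10^-13 m

Since λ ∝ 1/√m at constant kinetic energy, the lighter particle has the longer wavelength.

The neutron has the longer de Broglie wavelength.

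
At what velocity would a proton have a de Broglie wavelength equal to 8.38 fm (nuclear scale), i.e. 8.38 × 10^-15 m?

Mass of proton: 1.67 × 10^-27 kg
4.73 × 10^7 m/s

From λ = h/(mv), solve for v:

v = h/(mλ)
v = (6.626 × 10^-34 J·s) / (1.67 × 10^-27 kg × 8.38 × 10^-15 m)
v = 4.73 × 10^7 m/s

Note: This velocity is 15.8% of the speed of light, so relativistic corrections would be needed for a more accurate calculation.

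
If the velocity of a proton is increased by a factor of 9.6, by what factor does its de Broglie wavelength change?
The wavelength decreases by a factor of 9.6.

From λ = h/(mv), the wavelength is inversely proportional to velocity:

λ ∝ 1/v

If v → 9.6v, then λ → λ/9.6

When velocity is increased by a factor of 9.6, the wavelength decreases by a factor of 9.6.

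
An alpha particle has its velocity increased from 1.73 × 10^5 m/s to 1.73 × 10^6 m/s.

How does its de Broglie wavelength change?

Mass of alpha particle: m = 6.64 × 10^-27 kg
The wavelength decreases by a factor of 10.

Using λ = h/(mv):

Initial wavelength: λ₁ = h/(mv₁) = 5.77 × 10^-13 m
Final wavelength: λ₂ = h/(mv₂) = 5.77 × 10^-14 m

Since λ ∝ 1/v, when velocity increases by a factor of 10, the wavelength decreases by a factor of 10.

λ₂/λ₁ = v₁/v₂ = 1/10

The wavelength decreases by a factor of 10.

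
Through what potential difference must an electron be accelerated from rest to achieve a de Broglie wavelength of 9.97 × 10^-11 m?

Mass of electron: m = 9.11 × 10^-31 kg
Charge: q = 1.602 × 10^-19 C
151 V

From λ = h/√(2mqV), we solve for V:

λ² = h²/(2mqV)
V = h²/(2mqλ²)
V = (6.626 × 10^-34 J·s)² / (2 × 9.11 × 10^-31 kg × 1.602 × 10^-19 C × (9.97 × 10^-11 m)²)
V = 151 V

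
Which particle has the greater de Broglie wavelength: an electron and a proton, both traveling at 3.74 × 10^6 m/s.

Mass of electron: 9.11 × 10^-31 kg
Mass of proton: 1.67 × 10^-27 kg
The electron has the longer wavelength.

Using λ = h/(mv), since both particles have the same velocity, the wavelength depends only on mass.

For electron: λ₁ = h/(m₁v) = 1.94 × 10^-10 m
For proton: λ₂ = h/(m₂v) = 1.06 × 10^-13 m

Since λ ∝ 1/m at constant velocity, the lighter particle has the longer wavelength.

The electron has the longer de Broglie wavelength.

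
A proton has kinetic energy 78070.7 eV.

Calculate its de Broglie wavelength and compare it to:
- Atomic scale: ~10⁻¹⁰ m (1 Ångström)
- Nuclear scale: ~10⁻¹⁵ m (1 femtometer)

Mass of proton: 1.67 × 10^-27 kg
λ = 1.03 × 10^-13 m, which is between nuclear and atomic scales.

Using λ = h/√(2mKE):

KE = 78070.7 eV = 1.251 × 10^-14 J

λ = h/√(2mKE)
λ = (6.626 × 10^-34 J·s) / √(2 × 1.67 × 10^-27 kg × 1.251 × 10^-14 J)
λ = 1.03 × 10^-13 m

Comparison:
- Atomic scale (10⁻¹⁰ m): λ is 0.001× this size
- Nuclear scale (10⁻¹⁵ m): λ is 1e+02× this size

The wavelength is between nuclear and atomic scales.

This wavelength is appropriate for probing atomic structure but too large for nuclear physics experiments.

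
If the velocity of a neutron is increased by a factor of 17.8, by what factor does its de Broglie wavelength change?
The wavelength decreases by a factor of 17.8.

From λ = h/(mv), the wavelength is inversely proportional to velocity:

λ ∝ 1/v

If v → 17.8v, then λ → λ/17.8

When velocity is increased by a factor of 17.8, the wavelength decreases by a factor of 17.8.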